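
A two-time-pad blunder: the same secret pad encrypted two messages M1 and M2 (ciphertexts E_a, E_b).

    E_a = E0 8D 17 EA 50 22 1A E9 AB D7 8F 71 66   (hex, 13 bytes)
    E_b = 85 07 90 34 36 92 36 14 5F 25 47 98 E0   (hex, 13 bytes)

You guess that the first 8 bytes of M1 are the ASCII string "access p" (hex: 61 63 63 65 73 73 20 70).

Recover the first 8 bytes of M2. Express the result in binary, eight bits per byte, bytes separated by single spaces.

00000100 11101001 11100100 10111011 00010101 11000011 00001100 10001101

First, E_a ⊕ E_b = (M1 ⊕ K) ⊕ (M2 ⊕ K) = M1 ⊕ M2, so the key drops out. Then M2 = (M1 ⊕ M2) ⊕ M1 over the first 8 bytes.
byte 0: (e0 ^ 85) ^ 61 = 65 ^ 61 = 04
byte 1: (8d ^ 07) ^ 63 = 8a ^ 63 = e9
byte 2: (17 ^ 90) ^ 63 = 87 ^ 63 = e4
byte 3: (ea ^ 34) ^ 65 = de ^ 65 = bb
byte 4: (50 ^ 36) ^ 73 = 66 ^ 73 = 15
byte 5: (22 ^ 92) ^ 73 = b0 ^ 73 = c3
byte 6: (1a ^ 36) ^ 20 = 2c ^ 20 = 0c
byte 7: (e9 ^ 14) ^ 70 = fd ^ 70 = 8d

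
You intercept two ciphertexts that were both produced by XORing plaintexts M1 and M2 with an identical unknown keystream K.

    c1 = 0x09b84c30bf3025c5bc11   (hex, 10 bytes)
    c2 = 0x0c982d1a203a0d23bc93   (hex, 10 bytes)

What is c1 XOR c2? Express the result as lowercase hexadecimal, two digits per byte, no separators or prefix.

0520612a9f0a28e60082

c1 ⊕ c2 = (M1 ⊕ K) ⊕ (M2 ⊕ K) = M1 ⊕ M2 — the shared key cancels under XOR.
byte 0: 00001001 XOR 00001100 = 00000101
byte 1: 10111000 XOR 10011000 = 00100000
byte 2: 01001100 XOR 00101101 = 01100001
byte 3: 00110000 XOR 00011010 = 00101010
byte 4: 10111111 XOR 00100000 = 10011111
byte 5: 00110000 XOR 00111010 = 00001010
byte 6: 00100101 XOR 00001101 = 00101000
byte 7: 11000101 XOR 00100011 = 11100110
byte 8: 10111100 XOR 10111100 = 00000000
byte 9: 00010001 XOR 10010011 = 10000010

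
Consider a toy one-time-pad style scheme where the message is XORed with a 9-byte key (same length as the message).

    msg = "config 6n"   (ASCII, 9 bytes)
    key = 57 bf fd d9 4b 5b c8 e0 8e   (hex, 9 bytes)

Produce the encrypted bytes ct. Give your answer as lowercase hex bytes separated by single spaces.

byte 0: 01100011 xor 01010111 = 00110100
byte 1: 01101111 xor 10111111 = 11010000
byte 2: 01101110 xor 11111101 = 10010011
byte 3: 01100110 xor 11011001 = 10111111
byte 4: 01101001 xor 01001011 = 00100010
byte 5: 01100111 xor 01011011 = 00111100
byte 6: 00100000 xor 11001000 = 11101000
byte 7: 00110110 xor 11100000 = 11010110
byte 8: 01101110 xor 10001110 = 11100000

34 d0 93 bf 22 3c e8 d6 e0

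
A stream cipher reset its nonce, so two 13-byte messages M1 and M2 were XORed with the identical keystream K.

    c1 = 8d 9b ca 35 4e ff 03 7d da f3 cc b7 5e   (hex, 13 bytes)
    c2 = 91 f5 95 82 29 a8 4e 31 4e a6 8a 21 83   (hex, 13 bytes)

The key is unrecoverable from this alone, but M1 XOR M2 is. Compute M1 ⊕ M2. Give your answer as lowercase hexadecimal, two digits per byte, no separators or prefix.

1c6e5fb767574d4c94554696dd

c1 ⊕ c2 = (M1 ⊕ K) ⊕ (M2 ⊕ K) = M1 ⊕ M2 — the shared key cancels under XOR.
141 XOR 145 =  28
155 XOR 245 = 110
202 XOR 149 =  95
 53 XOR 130 = 183
 78 XOR  41 = 103
255 XOR 168 =  87
  3 XOR  78 =  77
125 XOR  49 =  76
218 XOR  78 = 148
243 XOR 166 =  85
204 XOR 138 =  70
183 XOR  33 = 150
 94 XOR 131 = 221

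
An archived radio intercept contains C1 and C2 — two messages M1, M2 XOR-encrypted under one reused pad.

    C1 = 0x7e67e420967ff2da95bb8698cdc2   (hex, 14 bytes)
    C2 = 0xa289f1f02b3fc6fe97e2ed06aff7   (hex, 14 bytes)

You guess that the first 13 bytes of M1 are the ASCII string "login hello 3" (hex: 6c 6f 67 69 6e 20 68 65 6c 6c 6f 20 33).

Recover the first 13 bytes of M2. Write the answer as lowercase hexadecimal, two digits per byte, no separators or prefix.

First, C1 ⊕ C2 = (M1 ⊕ K) ⊕ (M2 ⊕ K) = M1 ⊕ M2, so the key drops out. Then M2 = (M1 ⊕ M2) ⊕ M1 over the first 13 bytes.
byte 0: (7e xor a2) xor 6c = dc xor 6c = b0
byte 1: (67 xor 89) xor 6f = ee xor 6f = 81
byte 2: (e4 xor f1) xor 67 = 15 xor 67 = 72
byte 3: (20 xor f0) xor 69 = d0 xor 69 = b9
byte 4: (96 xor 2b) xor 6e = bd xor 6e = d3
byte 5: (7f xor 3f) xor 20 = 40 xor 20 = 60
byte 6: (f2 xor c6) xor 68 = 34 xor 68 = 5c
byte 7: (da xor fe) xor 65 = 24 xor 65 = 41
byte 8: (95 xor 97) xor 6c = 02 xor 6c = 6e
byte 9: (bb xor e2) xor 6c = 59 xor 6c = 35
byte 10: (86 xor ed) xor 6f = 6b xor 6f = 04
byte 11: (98 xor 06) xor 20 = 9e xor 20 = be
byte 12: (cd xor af) xor 33 = 62 xor 33 = 51

b08172b9d3605c416e3504be51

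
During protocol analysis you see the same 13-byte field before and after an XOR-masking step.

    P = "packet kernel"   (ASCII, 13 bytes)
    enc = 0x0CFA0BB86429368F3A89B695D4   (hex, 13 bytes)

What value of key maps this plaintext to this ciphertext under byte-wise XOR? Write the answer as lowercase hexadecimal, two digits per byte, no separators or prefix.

Since enc = P ⊕ key, XORing both sides with P gives key = P ⊕ enc.
byte 0: 70 xor 0c = 7c
byte 1: 61 xor fa = 9b
byte 2: 63 xor 0b = 68
byte 3: 6b xor b8 = d3
byte 4: 65 xor 64 = 01
byte 5: 74 xor 29 = 5d
byte 6: 20 xor 36 = 16
byte 7: 6b xor 8f = e4
byte 8: 65 xor 3a = 5f
byte 9: 72 xor 89 = fb
byte 10: 6e xor b6 = d8
byte 11: 65 xor 95 = f0
byte 12: 6c xor d4 = b8

7c9b68d3015d16e45ffbd8f0b8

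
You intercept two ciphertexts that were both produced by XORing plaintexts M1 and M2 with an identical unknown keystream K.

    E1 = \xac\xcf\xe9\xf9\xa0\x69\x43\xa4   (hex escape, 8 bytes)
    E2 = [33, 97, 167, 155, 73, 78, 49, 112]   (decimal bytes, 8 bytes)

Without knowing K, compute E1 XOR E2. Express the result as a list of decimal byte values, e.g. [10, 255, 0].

[141, 174, 78, 98, 233, 39, 114, 212]

E1 ⊕ E2 = (M1 ⊕ K) ⊕ (M2 ⊕ K) = M1 ⊕ M2 — the shared key cancels under XOR.
ac XOR 21 = 8d
cf XOR 61 = ae
e9 XOR a7 = 4e
f9 XOR 9b = 62
a0 XOR 49 = e9
69 XOR 4e = 27
43 XOR 31 = 72
a4 XOR 70 = d4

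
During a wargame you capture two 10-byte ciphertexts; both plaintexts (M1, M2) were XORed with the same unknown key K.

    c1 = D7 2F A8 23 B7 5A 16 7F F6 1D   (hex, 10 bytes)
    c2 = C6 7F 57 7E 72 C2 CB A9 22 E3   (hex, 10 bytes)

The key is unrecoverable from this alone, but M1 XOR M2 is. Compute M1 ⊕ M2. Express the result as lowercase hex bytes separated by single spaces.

c1 ⊕ c2 = (M1 ⊕ K) ⊕ (M2 ⊕ K) = M1 ⊕ M2 — the shared key cancels under XOR.
215 ^ 198 =  17
 47 ^ 127 =  80
168 ^  87 = 255
 35 ^ 126 =  93
183 ^ 114 = 197
 90 ^ 194 = 152
 22 ^ 203 = 221
127 ^ 169 = 214
246 ^  34 = 212
 29 ^ 227 = 254

11 50 ff 5d c5 98 dd d6 d4 fe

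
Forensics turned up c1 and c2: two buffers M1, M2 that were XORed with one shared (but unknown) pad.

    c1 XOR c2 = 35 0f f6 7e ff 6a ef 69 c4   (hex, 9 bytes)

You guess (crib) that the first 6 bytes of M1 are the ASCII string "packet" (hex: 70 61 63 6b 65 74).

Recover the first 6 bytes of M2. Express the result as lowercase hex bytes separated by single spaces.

Since c1 ⊕ c2 = M1 ⊕ M2, XORing with the guessed M1 bytes yields the corresponding M2 bytes: M2 = (c1 ⊕ c2) ⊕ M1.
35 ^ 70 = 45
0f ^ 61 = 6e
f6 ^ 63 = 95
7e ^ 6b = 15
ff ^ 65 = 9a
6a ^ 74 = 1e

45 6e 95 15 9a 1e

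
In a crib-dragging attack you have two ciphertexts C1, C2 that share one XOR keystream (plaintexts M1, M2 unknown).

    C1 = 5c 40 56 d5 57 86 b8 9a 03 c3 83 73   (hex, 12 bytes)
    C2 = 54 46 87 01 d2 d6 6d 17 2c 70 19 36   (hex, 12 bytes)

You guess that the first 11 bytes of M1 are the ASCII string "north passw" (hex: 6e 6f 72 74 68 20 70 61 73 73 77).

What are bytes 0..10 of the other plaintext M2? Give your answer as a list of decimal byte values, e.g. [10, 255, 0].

[102, 105, 163, 160, 237, 112, 165, 236, 92, 192, 237]

First, C1 ⊕ C2 = (M1 ⊕ K) ⊕ (M2 ⊕ K) = M1 ⊕ M2, so the key drops out. Then M2 = (M1 ⊕ M2) ⊕ M1 over the first 11 bytes.
byte 0: (5c ^ 54) ^ 6e = 08 ^ 6e = 66
byte 1: (40 ^ 46) ^ 6f = 06 ^ 6f = 69
byte 2: (56 ^ 87) ^ 72 = d1 ^ 72 = a3
byte 3: (d5 ^ 01) ^ 74 = d4 ^ 74 = a0
byte 4: (57 ^ d2) ^ 68 = 85 ^ 68 = ed
byte 5: (86 ^ d6) ^ 20 = 50 ^ 20 = 70
byte 6: (b8 ^ 6d) ^ 70 = d5 ^ 70 = a5
byte 7: (9a ^ 17) ^ 61 = 8d ^ 61 = ec
byte 8: (03 ^ 2c) ^ 73 = 2f ^ 73 = 5c
byte 9: (c3 ^ 70) ^ 73 = b3 ^ 73 = c0
byte 10: (83 ^ 19) ^ 77 = 9a ^ 77 = ed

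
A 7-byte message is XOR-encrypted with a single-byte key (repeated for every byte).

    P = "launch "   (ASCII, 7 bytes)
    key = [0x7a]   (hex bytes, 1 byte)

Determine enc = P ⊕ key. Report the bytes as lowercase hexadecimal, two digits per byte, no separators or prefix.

161b0f1419125a

The 1-byte key repeats, so the effective keystream is 7a 7a 7a 7a 7a 7a 7a.
byte 0: 01101100 ^ 01111010 = 00010110
byte 1: 01100001 ^ 01111010 = 00011011
byte 2: 01110101 ^ 01111010 = 00001111
byte 3: 01101110 ^ 01111010 = 00010100
byte 4: 01100011 ^ 01111010 = 00011001
byte 5: 01101000 ^ 01111010 = 00010010
byte 6: 00100000 ^ 01111010 = 01011010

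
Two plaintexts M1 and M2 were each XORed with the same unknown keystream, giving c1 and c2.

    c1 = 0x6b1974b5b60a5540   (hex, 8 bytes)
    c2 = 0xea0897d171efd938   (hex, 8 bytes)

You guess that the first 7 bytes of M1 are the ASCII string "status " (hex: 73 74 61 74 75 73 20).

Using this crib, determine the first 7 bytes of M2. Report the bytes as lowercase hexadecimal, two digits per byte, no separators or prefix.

First, c1 ⊕ c2 = (M1 ⊕ K) ⊕ (M2 ⊕ K) = M1 ⊕ M2, so the key drops out. Then M2 = (M1 ⊕ M2) ⊕ M1 over the first 7 bytes.
byte 0: (6b XOR ea) XOR 73 = 81 XOR 73 = f2
byte 1: (19 XOR 08) XOR 74 = 11 XOR 74 = 65
byte 2: (74 XOR 97) XOR 61 = e3 XOR 61 = 82
byte 3: (b5 XOR d1) XOR 74 = 64 XOR 74 = 10
byte 4: (b6 XOR 71) XOR 75 = c7 XOR 75 = b2
byte 5: (0a XOR ef) XOR 73 = e5 XOR 73 = 96
byte 6: (55 XOR d9) XOR 20 = 8c XOR 20 = ac

f2658210b296ac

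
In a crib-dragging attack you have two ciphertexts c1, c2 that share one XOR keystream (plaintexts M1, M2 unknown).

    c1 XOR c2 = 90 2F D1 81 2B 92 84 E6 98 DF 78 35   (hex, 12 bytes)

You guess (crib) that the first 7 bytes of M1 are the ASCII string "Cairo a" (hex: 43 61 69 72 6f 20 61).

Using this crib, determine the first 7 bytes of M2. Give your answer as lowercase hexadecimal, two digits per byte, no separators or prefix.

d34eb8f344b2e5

Since c1 ⊕ c2 = M1 ⊕ M2, XORing with the guessed M1 bytes yields the corresponding M2 bytes: M2 = (c1 ⊕ c2) ⊕ M1.
144 XOR  67 = 211
 47 XOR  97 =  78
209 XOR 105 = 184
129 XOR 114 = 243
 43 XOR 111 =  68
146 XOR  32 = 178
132 XOR  97 = 229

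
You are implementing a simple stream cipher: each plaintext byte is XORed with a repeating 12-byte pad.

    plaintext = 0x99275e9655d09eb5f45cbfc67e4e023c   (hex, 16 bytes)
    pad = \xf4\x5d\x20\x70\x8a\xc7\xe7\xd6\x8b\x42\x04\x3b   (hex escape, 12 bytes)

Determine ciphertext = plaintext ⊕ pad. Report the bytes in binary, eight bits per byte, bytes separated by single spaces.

The 12-byte key repeats, so the effective keystream is f4 5d 20 70 8a c7 e7 d6 8b 42 04 3b f4 5d 20 70.
byte 0: 153 ^ 244 = 109
byte 1:  39 ^  93 = 122
byte 2:  94 ^  32 = 126
byte 3: 150 ^ 112 = 230
byte 4:  85 ^ 138 = 223
byte 5: 208 ^ 199 =  23
byte 6: 158 ^ 231 = 121
byte 7: 181 ^ 214 =  99
byte 8: 244 ^ 139 = 127
byte 9:  92 ^  66 =  30
byte 10: 191 ^   4 = 187
byte 11: 198 ^  59 = 253
byte 12: 126 ^ 244 = 138
byte 13:  78 ^  93 =  19
byte 14:   2 ^  32 =  34
byte 15:  60 ^ 112 =  76

01101101 01111010 01111110 11100110 11011111 00010111 01111001 01100011 01111111 00011110 10111011 11111101 10001010 00010011 00100010 01001100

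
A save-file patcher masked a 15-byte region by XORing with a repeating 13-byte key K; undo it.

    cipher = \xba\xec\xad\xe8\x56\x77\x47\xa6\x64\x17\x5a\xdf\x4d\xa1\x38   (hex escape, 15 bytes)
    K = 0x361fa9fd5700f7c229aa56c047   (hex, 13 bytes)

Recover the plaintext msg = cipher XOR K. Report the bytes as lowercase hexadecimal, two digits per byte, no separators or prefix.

The 13-byte key repeats, so the effective keystream is 36 1f a9 fd 57 00 f7 c2 29 aa 56 c0 47 36 1f.
byte 0: ba ^ 36 = 8c
byte 1: ec ^ 1f = f3
byte 2: ad ^ a9 = 04
byte 3: e8 ^ fd = 15
byte 4: 56 ^ 57 = 01
byte 5: 77 ^ 00 = 77
byte 6: 47 ^ f7 = b0
byte 7: a6 ^ c2 = 64
byte 8: 64 ^ 29 = 4d
byte 9: 17 ^ aa = bd
byte 10: 5a ^ 56 = 0c
byte 11: df ^ c0 = 1f
byte 12: 4d ^ 47 = 0a
byte 13: a1 ^ 36 = 97
byte 14: 38 ^ 1f = 27

8cf304150177b0644dbd0c1f0a9727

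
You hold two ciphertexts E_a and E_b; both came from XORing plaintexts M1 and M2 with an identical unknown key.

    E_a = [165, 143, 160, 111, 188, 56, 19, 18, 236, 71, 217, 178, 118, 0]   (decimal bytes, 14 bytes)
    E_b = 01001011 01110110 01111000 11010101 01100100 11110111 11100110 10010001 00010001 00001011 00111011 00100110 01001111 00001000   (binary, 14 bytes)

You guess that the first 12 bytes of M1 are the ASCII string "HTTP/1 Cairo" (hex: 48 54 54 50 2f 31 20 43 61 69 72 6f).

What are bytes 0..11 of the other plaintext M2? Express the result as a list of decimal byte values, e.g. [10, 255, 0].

[166, 173, 140, 234, 247, 254, 213, 192, 156, 37, 144, 251]

First, E_a ⊕ E_b = (M1 ⊕ K) ⊕ (M2 ⊕ K) = M1 ⊕ M2, so the key drops out. Then M2 = (M1 ⊕ M2) ⊕ M1 over the first 12 bytes.
byte 0: (a5 ⊕ 4b) ⊕ 48 = ee ⊕ 48 = a6
byte 1: (8f ⊕ 76) ⊕ 54 = f9 ⊕ 54 = ad
byte 2: (a0 ⊕ 78) ⊕ 54 = d8 ⊕ 54 = 8c
byte 3: (6f ⊕ d5) ⊕ 50 = ba ⊕ 50 = ea
byte 4: (bc ⊕ 64) ⊕ 2f = d8 ⊕ 2f = f7
byte 5: (38 ⊕ f7) ⊕ 31 = cf ⊕ 31 = fe
byte 6: (13 ⊕ e6) ⊕ 20 = f5 ⊕ 20 = d5
byte 7: (12 ⊕ 91) ⊕ 43 = 83 ⊕ 43 = c0
byte 8: (ec ⊕ 11) ⊕ 61 = fd ⊕ 61 = 9c
byte 9: (47 ⊕ 0b) ⊕ 69 = 4c ⊕ 69 = 25
byte 10: (d9 ⊕ 3b) ⊕ 72 = e2 ⊕ 72 = 90
byte 11: (b2 ⊕ 26) ⊕ 6f = 94 ⊕ 6f = fb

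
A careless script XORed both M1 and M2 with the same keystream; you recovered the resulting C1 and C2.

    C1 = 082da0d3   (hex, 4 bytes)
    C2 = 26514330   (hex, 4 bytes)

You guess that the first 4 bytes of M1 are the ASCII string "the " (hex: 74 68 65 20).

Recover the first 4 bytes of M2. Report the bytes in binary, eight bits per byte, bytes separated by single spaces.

First, C1 ⊕ C2 = (M1 ⊕ K) ⊕ (M2 ⊕ K) = M1 ⊕ M2, so the key drops out. Then M2 = (M1 ⊕ M2) ⊕ M1 over the first 4 bytes.
byte 0: (08 ^ 26) ^ 74 = 2e ^ 74 = 5a
byte 1: (2d ^ 51) ^ 68 = 7c ^ 68 = 14
byte 2: (a0 ^ 43) ^ 65 = e3 ^ 65 = 86
byte 3: (d3 ^ 30) ^ 20 = e3 ^ 20 = c3

01011010 00010100 10000110 11000011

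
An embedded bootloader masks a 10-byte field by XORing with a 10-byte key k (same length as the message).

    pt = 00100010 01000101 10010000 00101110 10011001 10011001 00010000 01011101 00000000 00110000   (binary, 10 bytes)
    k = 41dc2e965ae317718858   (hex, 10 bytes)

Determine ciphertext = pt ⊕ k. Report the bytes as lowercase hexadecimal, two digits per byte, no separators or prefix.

6399beb8c37a072c8868

22 xor 41 = 63
45 xor dc = 99
90 xor 2e = be
2e xor 96 = b8
99 xor 5a = c3
99 xor e3 = 7a
10 xor 17 = 07
5d xor 71 = 2c
00 xor 88 = 88
30 xor 58 = 68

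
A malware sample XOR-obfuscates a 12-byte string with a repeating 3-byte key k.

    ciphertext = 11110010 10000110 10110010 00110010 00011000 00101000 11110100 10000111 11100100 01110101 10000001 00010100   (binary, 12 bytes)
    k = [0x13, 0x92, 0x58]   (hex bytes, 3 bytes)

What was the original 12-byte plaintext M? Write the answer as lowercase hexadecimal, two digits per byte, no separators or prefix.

e114ea218a70e715bc66134c

The 3-byte key repeats, so the effective keystream is 13 92 58 13 92 58 13 92 58 13 92 58.
byte 0: f2 ⊕ 13 = e1
byte 1: 86 ⊕ 92 = 14
byte 2: b2 ⊕ 58 = ea
byte 3: 32 ⊕ 13 = 21
byte 4: 18 ⊕ 92 = 8a
byte 5: 28 ⊕ 58 = 70
byte 6: f4 ⊕ 13 = e7
byte 7: 87 ⊕ 92 = 15
byte 8: e4 ⊕ 58 = bc
byte 9: 75 ⊕ 13 = 66
byte 10: 81 ⊕ 92 = 13
byte 11: 14 ⊕ 58 = 4c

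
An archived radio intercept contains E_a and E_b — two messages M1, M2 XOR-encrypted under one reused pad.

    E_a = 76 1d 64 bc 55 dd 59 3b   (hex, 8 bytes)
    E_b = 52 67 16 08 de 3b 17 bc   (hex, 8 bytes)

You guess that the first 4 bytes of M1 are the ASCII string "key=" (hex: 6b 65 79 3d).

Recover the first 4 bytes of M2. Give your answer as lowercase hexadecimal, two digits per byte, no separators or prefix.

4f1f0b89

First, E_a ⊕ E_b = (M1 ⊕ K) ⊕ (M2 ⊕ K) = M1 ⊕ M2, so the key drops out. Then M2 = (M1 ⊕ M2) ⊕ M1 over the first 4 bytes.
byte 0: (76 xor 52) xor 6b = 24 xor 6b = 4f
byte 1: (1d xor 67) xor 65 = 7a xor 65 = 1f
byte 2: (64 xor 16) xor 79 = 72 xor 79 = 0b
byte 3: (bc xor 08) xor 3d = b4 xor 3d = 89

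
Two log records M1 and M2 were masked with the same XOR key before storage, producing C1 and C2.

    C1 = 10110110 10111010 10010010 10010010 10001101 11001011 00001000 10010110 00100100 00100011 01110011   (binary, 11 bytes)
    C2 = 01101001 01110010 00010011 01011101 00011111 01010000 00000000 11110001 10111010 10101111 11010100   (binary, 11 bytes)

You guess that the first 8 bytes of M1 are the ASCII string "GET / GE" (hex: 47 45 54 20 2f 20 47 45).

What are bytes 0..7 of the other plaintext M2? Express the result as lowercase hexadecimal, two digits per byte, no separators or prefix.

988dd5efbdbb4f22

First, C1 ⊕ C2 = (M1 ⊕ K) ⊕ (M2 ⊕ K) = M1 ⊕ M2, so the key drops out. Then M2 = (M1 ⊕ M2) ⊕ M1 over the first 8 bytes.
byte 0: (b6 ^ 69) ^ 47 = df ^ 47 = 98
byte 1: (ba ^ 72) ^ 45 = c8 ^ 45 = 8d
byte 2: (92 ^ 13) ^ 54 = 81 ^ 54 = d5
byte 3: (92 ^ 5d) ^ 20 = cf ^ 20 = ef
byte 4: (8d ^ 1f) ^ 2f = 92 ^ 2f = bd
byte 5: (cb ^ 50) ^ 20 = 9b ^ 20 = bb
byte 6: (08 ^ 00) ^ 47 = 08 ^ 47 = 4f
byte 7: (96 ^ f1) ^ 45 = 67 ^ 45 = 22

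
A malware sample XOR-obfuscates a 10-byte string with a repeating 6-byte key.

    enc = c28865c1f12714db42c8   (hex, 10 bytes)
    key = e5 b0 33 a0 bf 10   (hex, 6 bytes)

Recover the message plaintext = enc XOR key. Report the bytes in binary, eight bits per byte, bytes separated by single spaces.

The 6-byte key repeats, so the effective keystream is e5 b0 33 a0 bf 10 e5 b0 33 a0.
byte 0: c2 ^ e5 = 27
byte 1: 88 ^ b0 = 38
byte 2: 65 ^ 33 = 56
byte 3: c1 ^ a0 = 61
byte 4: f1 ^ bf = 4e
byte 5: 27 ^ 10 = 37
byte 6: 14 ^ e5 = f1
byte 7: db ^ b0 = 6b
byte 8: 42 ^ 33 = 71
byte 9: c8 ^ a0 = 68

00100111 00111000 01010110 01100001 01001110 00110111 11110001 01101011 01110001 01101000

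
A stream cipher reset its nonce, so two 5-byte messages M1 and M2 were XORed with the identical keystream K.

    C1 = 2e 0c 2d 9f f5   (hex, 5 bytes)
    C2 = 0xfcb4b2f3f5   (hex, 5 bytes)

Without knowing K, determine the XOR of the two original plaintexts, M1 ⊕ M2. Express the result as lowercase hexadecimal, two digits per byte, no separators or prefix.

d2b89f6c00

C1 ⊕ C2 = (M1 ⊕ K) ⊕ (M2 ⊕ K) = M1 ⊕ M2 — the shared key cancels under XOR.
2e ⊕ fc = d2
0c ⊕ b4 = b8
2d ⊕ b2 = 9f
9f ⊕ f3 = 6c
f5 ⊕ f5 = 00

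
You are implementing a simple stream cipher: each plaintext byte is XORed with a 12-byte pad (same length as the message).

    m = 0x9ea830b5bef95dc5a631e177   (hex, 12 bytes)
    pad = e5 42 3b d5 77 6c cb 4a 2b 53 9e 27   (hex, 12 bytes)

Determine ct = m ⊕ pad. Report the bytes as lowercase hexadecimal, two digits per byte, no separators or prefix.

7bea0b60c995968f8d627f50

XOR is its own inverse, so applying the key byte-wise gives the result directly.
9e xor e5 = 7b
a8 xor 42 = ea
30 xor 3b = 0b
b5 xor d5 = 60
be xor 77 = c9
f9 xor 6c = 95
5d xor cb = 96
c5 xor 4a = 8f
a6 xor 2b = 8d
31 xor 53 = 62
e1 xor 9e = 7f
77 xor 27 = 50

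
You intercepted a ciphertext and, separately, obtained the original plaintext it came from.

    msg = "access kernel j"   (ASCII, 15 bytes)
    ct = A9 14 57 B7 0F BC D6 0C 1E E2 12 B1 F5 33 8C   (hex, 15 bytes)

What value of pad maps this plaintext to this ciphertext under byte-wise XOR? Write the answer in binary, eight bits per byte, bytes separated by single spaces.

Since ct = msg ⊕ pad, XORing both sides with msg gives pad = msg ⊕ ct.
01100001 xor 10101001 = 11001000
01100011 xor 00010100 = 01110111
01100011 xor 01010111 = 00110100
01100101 xor 10110111 = 11010010
01110011 xor 00001111 = 01111100
01110011 xor 10111100 = 11001111
00100000 xor 11010110 = 11110110
01101011 xor 00001100 = 01100111
01100101 xor 00011110 = 01111011
01110010 xor 11100010 = 10010000
01101110 xor 00010010 = 01111100
01100101 xor 10110001 = 11010100
01101100 xor 11110101 = 10011001
00100000 xor 00110011 = 00010011
01101010 xor 10001100 = 11100110

11001000 01110111 00110100 11010010 01111100 11001111 11110110 01100111 01111011 10010000 01111100 11010100 10011001 00010011 11100110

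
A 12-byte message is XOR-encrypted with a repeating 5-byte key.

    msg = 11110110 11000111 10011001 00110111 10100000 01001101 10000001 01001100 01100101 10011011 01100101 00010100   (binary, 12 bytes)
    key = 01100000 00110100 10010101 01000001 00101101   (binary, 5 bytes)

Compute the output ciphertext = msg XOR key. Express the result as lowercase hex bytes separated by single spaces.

96 f3 0c 76 8d 2d b5 d9 24 b6 05 20

The 5-byte key repeats, so the effective keystream is 60 34 95 41 2d 60 34 95 41 2d 60 34.
byte 0: f6 XOR 60 = 96
byte 1: c7 XOR 34 = f3
byte 2: 99 XOR 95 = 0c
byte 3: 37 XOR 41 = 76
byte 4: a0 XOR 2d = 8d
byte 5: 4d XOR 60 = 2d
byte 6: 81 XOR 34 = b5
byte 7: 4c XOR 95 = d9
byte 8: 65 XOR 41 = 24
byte 9: 9b XOR 2d = b6
byte 10: 65 XOR 60 = 05
byte 11: 14 XOR 34 = 20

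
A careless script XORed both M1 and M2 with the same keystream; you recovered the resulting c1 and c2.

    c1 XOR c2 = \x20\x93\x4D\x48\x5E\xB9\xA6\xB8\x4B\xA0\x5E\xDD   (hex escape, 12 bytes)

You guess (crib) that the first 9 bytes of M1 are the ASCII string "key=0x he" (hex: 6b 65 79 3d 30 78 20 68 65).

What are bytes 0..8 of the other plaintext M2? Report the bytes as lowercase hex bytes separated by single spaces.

Since c1 ⊕ c2 = M1 ⊕ M2, XORing with the guessed M1 bytes yields the corresponding M2 bytes: M2 = (c1 ⊕ c2) ⊕ M1.
20 ⊕ 6b = 4b
93 ⊕ 65 = f6
4d ⊕ 79 = 34
48 ⊕ 3d = 75
5e ⊕ 30 = 6e
b9 ⊕ 78 = c1
a6 ⊕ 20 = 86
b8 ⊕ 68 = d0
4b ⊕ 65 = 2e

4b f6 34 75 6e c1 86 d0 2e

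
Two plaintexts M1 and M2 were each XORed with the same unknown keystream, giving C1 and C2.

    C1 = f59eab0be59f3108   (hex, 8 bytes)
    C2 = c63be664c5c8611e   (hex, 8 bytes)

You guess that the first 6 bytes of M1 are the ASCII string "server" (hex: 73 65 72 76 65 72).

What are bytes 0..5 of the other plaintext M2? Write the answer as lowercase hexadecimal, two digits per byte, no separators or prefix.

First, C1 ⊕ C2 = (M1 ⊕ K) ⊕ (M2 ⊕ K) = M1 ⊕ M2, so the key drops out. Then M2 = (M1 ⊕ M2) ⊕ M1 over the first 6 bytes.
byte 0: (f5 ^ c6) ^ 73 = 33 ^ 73 = 40
byte 1: (9e ^ 3b) ^ 65 = a5 ^ 65 = c0
byte 2: (ab ^ e6) ^ 72 = 4d ^ 72 = 3f
byte 3: (0b ^ 64) ^ 76 = 6f ^ 76 = 19
byte 4: (e5 ^ c5) ^ 65 = 20 ^ 65 = 45
byte 5: (9f ^ c8) ^ 72 = 57 ^ 72 = 25

40c03f194525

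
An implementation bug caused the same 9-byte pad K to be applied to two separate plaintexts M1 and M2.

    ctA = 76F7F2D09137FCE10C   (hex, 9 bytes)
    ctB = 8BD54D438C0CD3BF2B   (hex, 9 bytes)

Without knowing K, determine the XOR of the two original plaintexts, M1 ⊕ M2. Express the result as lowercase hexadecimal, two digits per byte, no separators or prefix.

ctA ⊕ ctB = (M1 ⊕ K) ⊕ (M2 ⊕ K) = M1 ⊕ M2 — the shared key cancels under XOR.
76 xor 8b = fd
f7 xor d5 = 22
f2 xor 4d = bf
d0 xor 43 = 93
91 xor 8c = 1d
37 xor 0c = 3b
fc xor d3 = 2f
e1 xor bf = 5e
0c xor 2b = 27

fd22bf931d3b2f5e27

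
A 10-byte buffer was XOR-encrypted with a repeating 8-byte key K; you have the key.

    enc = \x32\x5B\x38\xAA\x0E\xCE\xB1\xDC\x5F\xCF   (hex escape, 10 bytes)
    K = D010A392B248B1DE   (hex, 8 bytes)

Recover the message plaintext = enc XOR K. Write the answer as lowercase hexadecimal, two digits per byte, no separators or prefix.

The 8-byte key repeats, so the effective keystream is d0 10 a3 92 b2 48 b1 de d0 10.
byte 0:  50 ⊕ 208 = 226
byte 1:  91 ⊕  16 =  75
byte 2:  56 ⊕ 163 = 155
byte 3: 170 ⊕ 146 =  56
byte 4:  14 ⊕ 178 = 188
byte 5: 206 ⊕  72 = 134
byte 6: 177 ⊕ 177 =   0
byte 7: 220 ⊕ 222 =   2
byte 8:  95 ⊕ 208 = 143
byte 9: 207 ⊕  16 = 223

e24b9b38bc8600028fdf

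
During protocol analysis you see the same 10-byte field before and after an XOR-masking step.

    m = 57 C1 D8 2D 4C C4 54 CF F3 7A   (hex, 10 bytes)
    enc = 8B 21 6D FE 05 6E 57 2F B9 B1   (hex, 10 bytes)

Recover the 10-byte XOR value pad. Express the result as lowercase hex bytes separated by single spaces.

Since enc = m ⊕ pad, XORing both sides with m gives pad = m ⊕ enc.
byte 0: 57 ⊕ 8b = dc
byte 1: c1 ⊕ 21 = e0
byte 2: d8 ⊕ 6d = b5
byte 3: 2d ⊕ fe = d3
byte 4: 4c ⊕ 05 = 49
byte 5: c4 ⊕ 6e = aa
byte 6: 54 ⊕ 57 = 03
byte 7: cf ⊕ 2f = e0
byte 8: f3 ⊕ b9 = 4a
byte 9: 7a ⊕ b1 = cb

dc e0 b5 d3 49 aa 03 e0 4a cb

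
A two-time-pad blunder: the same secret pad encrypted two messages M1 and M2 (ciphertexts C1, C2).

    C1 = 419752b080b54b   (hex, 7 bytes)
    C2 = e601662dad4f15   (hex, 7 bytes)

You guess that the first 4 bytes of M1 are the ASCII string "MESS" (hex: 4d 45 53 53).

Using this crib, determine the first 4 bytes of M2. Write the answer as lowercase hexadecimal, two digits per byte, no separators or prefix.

ead367ce

First, C1 ⊕ C2 = (M1 ⊕ K) ⊕ (M2 ⊕ K) = M1 ⊕ M2, so the key drops out. Then M2 = (M1 ⊕ M2) ⊕ M1 over the first 4 bytes.
byte 0: (41 ^ e6) ^ 4d = a7 ^ 4d = ea
byte 1: (97 ^ 01) ^ 45 = 96 ^ 45 = d3
byte 2: (52 ^ 66) ^ 53 = 34 ^ 53 = 67
byte 3: (b0 ^ 2d) ^ 53 = 9d ^ 53 = ce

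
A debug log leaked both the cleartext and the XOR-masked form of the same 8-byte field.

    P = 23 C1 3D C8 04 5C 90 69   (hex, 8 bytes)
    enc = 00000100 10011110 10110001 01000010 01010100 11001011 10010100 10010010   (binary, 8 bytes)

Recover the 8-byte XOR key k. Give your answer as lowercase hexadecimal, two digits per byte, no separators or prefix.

275f8c8a509704fb

Since enc = P ⊕ k, XORing both sides with P gives k = P ⊕ enc.
 35 xor   4 =  39
193 xor 158 =  95
 61 xor 177 = 140
200 xor  66 = 138
  4 xor  84 =  80
 92 xor 203 = 151
144 xor 148 =   4
105 xor 146 = 251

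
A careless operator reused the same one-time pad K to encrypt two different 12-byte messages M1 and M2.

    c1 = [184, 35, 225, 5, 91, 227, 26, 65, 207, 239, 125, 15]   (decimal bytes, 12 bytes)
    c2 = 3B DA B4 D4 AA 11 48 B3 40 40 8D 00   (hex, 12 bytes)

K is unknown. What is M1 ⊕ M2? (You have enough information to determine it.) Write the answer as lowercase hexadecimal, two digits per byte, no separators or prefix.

c1 ⊕ c2 = (M1 ⊕ K) ⊕ (M2 ⊕ K) = M1 ⊕ M2 — the shared key cancels under XOR.
b8 ⊕ 3b = 83
23 ⊕ da = f9
e1 ⊕ b4 = 55
05 ⊕ d4 = d1
5b ⊕ aa = f1
e3 ⊕ 11 = f2
1a ⊕ 48 = 52
41 ⊕ b3 = f2
cf ⊕ 40 = 8f
ef ⊕ 40 = af
7d ⊕ 8d = f0
0f ⊕ 00 = 0f

83f955d1f1f252f28faff00f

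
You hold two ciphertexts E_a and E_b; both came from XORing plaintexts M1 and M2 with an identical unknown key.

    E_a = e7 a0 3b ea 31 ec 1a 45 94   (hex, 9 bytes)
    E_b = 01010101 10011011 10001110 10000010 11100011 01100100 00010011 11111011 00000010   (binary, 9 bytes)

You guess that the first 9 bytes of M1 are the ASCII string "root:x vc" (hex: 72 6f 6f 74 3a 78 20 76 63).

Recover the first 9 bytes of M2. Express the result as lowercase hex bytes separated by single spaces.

First, E_a ⊕ E_b = (M1 ⊕ K) ⊕ (M2 ⊕ K) = M1 ⊕ M2, so the key drops out. Then M2 = (M1 ⊕ M2) ⊕ M1 over the first 9 bytes.
byte 0: (e7 XOR 55) XOR 72 = b2 XOR 72 = c0
byte 1: (a0 XOR 9b) XOR 6f = 3b XOR 6f = 54
byte 2: (3b XOR 8e) XOR 6f = b5 XOR 6f = da
byte 3: (ea XOR 82) XOR 74 = 68 XOR 74 = 1c
byte 4: (31 XOR e3) XOR 3a = d2 XOR 3a = e8
byte 5: (ec XOR 64) XOR 78 = 88 XOR 78 = f0
byte 6: (1a XOR 13) XOR 20 = 09 XOR 20 = 29
byte 7: (45 XOR fb) XOR 76 = be XOR 76 = c8
byte 8: (94 XOR 02) XOR 63 = 96 XOR 63 = f5

c0 54 da 1c e8 f0 29 c8 f5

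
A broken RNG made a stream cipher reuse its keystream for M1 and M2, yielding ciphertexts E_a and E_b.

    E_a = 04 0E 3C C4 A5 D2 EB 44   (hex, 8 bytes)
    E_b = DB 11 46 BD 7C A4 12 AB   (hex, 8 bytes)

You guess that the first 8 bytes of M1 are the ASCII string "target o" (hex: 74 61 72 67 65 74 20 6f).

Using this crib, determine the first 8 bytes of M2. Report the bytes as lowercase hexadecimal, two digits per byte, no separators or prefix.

ab7e081ebc02d980

First, E_a ⊕ E_b = (M1 ⊕ K) ⊕ (M2 ⊕ K) = M1 ⊕ M2, so the key drops out. Then M2 = (M1 ⊕ M2) ⊕ M1 over the first 8 bytes.
byte 0: (04 ^ db) ^ 74 = df ^ 74 = ab
byte 1: (0e ^ 11) ^ 61 = 1f ^ 61 = 7e
byte 2: (3c ^ 46) ^ 72 = 7a ^ 72 = 08
byte 3: (c4 ^ bd) ^ 67 = 79 ^ 67 = 1e
byte 4: (a5 ^ 7c) ^ 65 = d9 ^ 65 = bc
byte 5: (d2 ^ a4) ^ 74 = 76 ^ 74 = 02
byte 6: (eb ^ 12) ^ 20 = f9 ^ 20 = d9
byte 7: (44 ^ ab) ^ 6f = ef ^ 6f = 80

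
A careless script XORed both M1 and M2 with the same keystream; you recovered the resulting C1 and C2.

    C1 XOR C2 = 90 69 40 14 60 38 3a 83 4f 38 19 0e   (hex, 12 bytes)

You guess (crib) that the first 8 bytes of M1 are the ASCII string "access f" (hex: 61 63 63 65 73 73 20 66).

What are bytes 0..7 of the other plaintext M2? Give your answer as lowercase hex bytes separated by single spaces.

Since C1 ⊕ C2 = M1 ⊕ M2, XORing with the guessed M1 bytes yields the corresponding M2 bytes: M2 = (C1 ⊕ C2) ⊕ M1.
144 ^  97 = 241
105 ^  99 =  10
 64 ^  99 =  35
 20 ^ 101 = 113
 96 ^ 115 =  19
 56 ^ 115 =  75
 58 ^  32 =  26
131 ^ 102 = 229

f1 0a 23 71 13 4b 1a e5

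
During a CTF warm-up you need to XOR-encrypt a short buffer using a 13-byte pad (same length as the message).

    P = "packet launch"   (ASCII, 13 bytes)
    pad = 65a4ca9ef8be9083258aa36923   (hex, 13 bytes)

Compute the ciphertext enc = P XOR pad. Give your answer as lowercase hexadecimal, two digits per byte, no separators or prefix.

XOR is its own inverse, so applying the key byte-wise gives the result directly.
70 XOR 65 = 15
61 XOR a4 = c5
63 XOR ca = a9
6b XOR 9e = f5
65 XOR f8 = 9d
74 XOR be = ca
20 XOR 90 = b0
6c XOR 83 = ef
61 XOR 25 = 44
75 XOR 8a = ff
6e XOR a3 = cd
63 XOR 69 = 0a
68 XOR 23 = 4b

15c5a9f59dcab0ef44ffcd0a4b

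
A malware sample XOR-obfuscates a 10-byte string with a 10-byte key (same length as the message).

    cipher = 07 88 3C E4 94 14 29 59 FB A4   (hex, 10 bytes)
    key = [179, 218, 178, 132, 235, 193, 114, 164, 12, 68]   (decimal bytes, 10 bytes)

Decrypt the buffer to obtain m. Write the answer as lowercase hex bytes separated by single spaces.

b4 52 8e 60 7f d5 5b fd f7 e0

byte 0:   7 XOR 179 = 180
byte 1: 136 XOR 218 =  82
byte 2:  60 XOR 178 = 142
byte 3: 228 XOR 132 =  96
byte 4: 148 XOR 235 = 127
byte 5:  20 XOR 193 = 213
byte 6:  41 XOR 114 =  91
byte 7:  89 XOR 164 = 253
byte 8: 251 XOR  12 = 247
byte 9: 164 XOR  68 = 224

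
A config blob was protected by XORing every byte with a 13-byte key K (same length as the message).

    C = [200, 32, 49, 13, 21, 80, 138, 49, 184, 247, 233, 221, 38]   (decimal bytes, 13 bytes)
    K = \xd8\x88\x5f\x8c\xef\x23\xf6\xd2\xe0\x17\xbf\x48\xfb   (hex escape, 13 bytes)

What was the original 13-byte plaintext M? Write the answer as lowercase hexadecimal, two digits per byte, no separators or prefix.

10a86e81fa737ce358e05695dd

XOR is its own inverse, so applying the key byte-wise gives the result directly.
11001000 xor 11011000 = 00010000
00100000 xor 10001000 = 10101000
00110001 xor 01011111 = 01101110
00001101 xor 10001100 = 10000001
00010101 xor 11101111 = 11111010
01010000 xor 00100011 = 01110011
10001010 xor 11110110 = 01111100
00110001 xor 11010010 = 11100011
10111000 xor 11100000 = 01011000
11110111 xor 00010111 = 11100000
11101001 xor 10111111 = 01010110
11011101 xor 01001000 = 10010101
00100110 xor 11111011 = 11011101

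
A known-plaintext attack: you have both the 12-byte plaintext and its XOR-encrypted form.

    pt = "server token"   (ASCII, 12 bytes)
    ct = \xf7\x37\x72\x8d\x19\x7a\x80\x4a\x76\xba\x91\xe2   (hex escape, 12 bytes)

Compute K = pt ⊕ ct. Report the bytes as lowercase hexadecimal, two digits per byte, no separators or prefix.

845200fb7c08a03e19d1f48c

Since ct = pt ⊕ K, XORing both sides with pt gives K = pt ⊕ ct.
byte 0: 73 ⊕ f7 = 84
byte 1: 65 ⊕ 37 = 52
byte 2: 72 ⊕ 72 = 00
byte 3: 76 ⊕ 8d = fb
byte 4: 65 ⊕ 19 = 7c
byte 5: 72 ⊕ 7a = 08
byte 6: 20 ⊕ 80 = a0
byte 7: 74 ⊕ 4a = 3e
byte 8: 6f ⊕ 76 = 19
byte 9: 6b ⊕ ba = d1
byte 10: 65 ⊕ 91 = f4
byte 11: 6e ⊕ e2 = 8c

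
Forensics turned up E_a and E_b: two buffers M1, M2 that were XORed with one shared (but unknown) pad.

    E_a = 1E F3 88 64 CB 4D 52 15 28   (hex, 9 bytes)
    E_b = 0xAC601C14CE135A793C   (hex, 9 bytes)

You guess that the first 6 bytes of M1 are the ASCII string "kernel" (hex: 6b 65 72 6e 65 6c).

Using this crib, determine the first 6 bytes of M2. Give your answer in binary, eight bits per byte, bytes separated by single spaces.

11011001 11110110 11100110 00011110 01100000 00110010

First, E_a ⊕ E_b = (M1 ⊕ K) ⊕ (M2 ⊕ K) = M1 ⊕ M2, so the key drops out. Then M2 = (M1 ⊕ M2) ⊕ M1 over the first 6 bytes.
byte 0: (1e ⊕ ac) ⊕ 6b = b2 ⊕ 6b = d9
byte 1: (f3 ⊕ 60) ⊕ 65 = 93 ⊕ 65 = f6
byte 2: (88 ⊕ 1c) ⊕ 72 = 94 ⊕ 72 = e6
byte 3: (64 ⊕ 14) ⊕ 6e = 70 ⊕ 6e = 1e
byte 4: (cb ⊕ ce) ⊕ 65 = 05 ⊕ 65 = 60
byte 5: (4d ⊕ 13) ⊕ 6c = 5e ⊕ 6c = 32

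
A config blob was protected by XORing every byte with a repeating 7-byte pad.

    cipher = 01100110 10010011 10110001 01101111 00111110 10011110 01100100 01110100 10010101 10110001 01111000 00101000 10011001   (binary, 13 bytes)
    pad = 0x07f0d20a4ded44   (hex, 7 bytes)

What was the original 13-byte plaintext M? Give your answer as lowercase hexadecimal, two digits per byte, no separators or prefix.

61636365737320736563726574

The 7-byte key repeats, so the effective keystream is 07 f0 d2 0a 4d ed 44 07 f0 d2 0a 4d ed.
byte 0: 102 ⊕   7 =  97
byte 1: 147 ⊕ 240 =  99
byte 2: 177 ⊕ 210 =  99
byte 3: 111 ⊕  10 = 101
byte 4:  62 ⊕  77 = 115
byte 5: 158 ⊕ 237 = 115
byte 6: 100 ⊕  68 =  32
byte 7: 116 ⊕   7 = 115
byte 8: 149 ⊕ 240 = 101
byte 9: 177 ⊕ 210 =  99
byte 10: 120 ⊕  10 = 114
byte 11:  40 ⊕  77 = 101
byte 12: 153 ⊕ 237 = 116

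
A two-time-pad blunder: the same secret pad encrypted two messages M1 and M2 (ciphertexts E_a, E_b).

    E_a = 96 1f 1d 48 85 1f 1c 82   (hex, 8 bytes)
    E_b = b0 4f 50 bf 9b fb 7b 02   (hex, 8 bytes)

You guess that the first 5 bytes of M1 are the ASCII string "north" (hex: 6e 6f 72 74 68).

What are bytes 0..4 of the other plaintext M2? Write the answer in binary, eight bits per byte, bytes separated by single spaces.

First, E_a ⊕ E_b = (M1 ⊕ K) ⊕ (M2 ⊕ K) = M1 ⊕ M2, so the key drops out. Then M2 = (M1 ⊕ M2) ⊕ M1 over the first 5 bytes.
byte 0: (96 XOR b0) XOR 6e = 26 XOR 6e = 48
byte 1: (1f XOR 4f) XOR 6f = 50 XOR 6f = 3f
byte 2: (1d XOR 50) XOR 72 = 4d XOR 72 = 3f
byte 3: (48 XOR bf) XOR 74 = f7 XOR 74 = 83
byte 4: (85 XOR 9b) XOR 68 = 1e XOR 68 = 76

01001000 00111111 00111111 10000011 01110110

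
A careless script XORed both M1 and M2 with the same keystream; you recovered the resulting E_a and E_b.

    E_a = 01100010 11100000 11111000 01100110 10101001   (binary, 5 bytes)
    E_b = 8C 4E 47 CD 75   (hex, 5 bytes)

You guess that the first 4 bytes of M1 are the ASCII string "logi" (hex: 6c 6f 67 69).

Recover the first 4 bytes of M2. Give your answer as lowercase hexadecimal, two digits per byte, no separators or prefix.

82c1d8c2

First, E_a ⊕ E_b = (M1 ⊕ K) ⊕ (M2 ⊕ K) = M1 ⊕ M2, so the key drops out. Then M2 = (M1 ⊕ M2) ⊕ M1 over the first 4 bytes.
byte 0: (62 XOR 8c) XOR 6c = ee XOR 6c = 82
byte 1: (e0 XOR 4e) XOR 6f = ae XOR 6f = c1
byte 2: (f8 XOR 47) XOR 67 = bf XOR 67 = d8
byte 3: (66 XOR cd) XOR 69 = ab XOR 69 = c2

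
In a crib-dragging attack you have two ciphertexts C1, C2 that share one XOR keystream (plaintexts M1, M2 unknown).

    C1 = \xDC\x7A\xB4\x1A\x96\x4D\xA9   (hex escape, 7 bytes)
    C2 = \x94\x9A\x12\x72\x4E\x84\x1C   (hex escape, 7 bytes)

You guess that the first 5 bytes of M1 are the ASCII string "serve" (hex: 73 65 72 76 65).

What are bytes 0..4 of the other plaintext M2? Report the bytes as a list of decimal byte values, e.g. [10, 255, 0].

[59, 133, 212, 30, 189]

First, C1 ⊕ C2 = (M1 ⊕ K) ⊕ (M2 ⊕ K) = M1 ⊕ M2, so the key drops out. Then M2 = (M1 ⊕ M2) ⊕ M1 over the first 5 bytes.
byte 0: (dc ⊕ 94) ⊕ 73 = 48 ⊕ 73 = 3b
byte 1: (7a ⊕ 9a) ⊕ 65 = e0 ⊕ 65 = 85
byte 2: (b4 ⊕ 12) ⊕ 72 = a6 ⊕ 72 = d4
byte 3: (1a ⊕ 72) ⊕ 76 = 68 ⊕ 76 = 1e
byte 4: (96 ⊕ 4e) ⊕ 65 = d8 ⊕ 65 = bd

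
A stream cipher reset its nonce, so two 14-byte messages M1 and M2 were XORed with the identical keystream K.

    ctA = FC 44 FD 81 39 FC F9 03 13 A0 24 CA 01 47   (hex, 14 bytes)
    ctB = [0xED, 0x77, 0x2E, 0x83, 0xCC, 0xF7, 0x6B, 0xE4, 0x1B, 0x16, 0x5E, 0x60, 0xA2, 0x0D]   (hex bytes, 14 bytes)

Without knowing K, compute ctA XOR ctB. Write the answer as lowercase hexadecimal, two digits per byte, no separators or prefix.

ctA ⊕ ctB = (M1 ⊕ K) ⊕ (M2 ⊕ K) = M1 ⊕ M2 — the shared key cancels under XOR.
11111100 XOR 11101101 = 00010001
01000100 XOR 01110111 = 00110011
11111101 XOR 00101110 = 11010011
10000001 XOR 10000011 = 00000010
00111001 XOR 11001100 = 11110101
11111100 XOR 11110111 = 00001011
11111001 XOR 01101011 = 10010010
00000011 XOR 11100100 = 11100111
00010011 XOR 00011011 = 00001000
10100000 XOR 00010110 = 10110110
00100100 XOR 01011110 = 01111010
11001010 XOR 01100000 = 10101010
00000001 XOR 10100010 = 10100011
01000111 XOR 00001101 = 01001010

1133d302f50b92e708b67aaaa34a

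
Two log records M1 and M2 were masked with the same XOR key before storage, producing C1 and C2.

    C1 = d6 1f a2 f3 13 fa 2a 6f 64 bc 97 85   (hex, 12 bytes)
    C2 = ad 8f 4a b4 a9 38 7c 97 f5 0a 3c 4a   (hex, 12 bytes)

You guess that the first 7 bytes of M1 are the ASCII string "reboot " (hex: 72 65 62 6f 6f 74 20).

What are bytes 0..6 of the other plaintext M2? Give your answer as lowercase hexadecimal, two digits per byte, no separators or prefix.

09f58a28d5b676

First, C1 ⊕ C2 = (M1 ⊕ K) ⊕ (M2 ⊕ K) = M1 ⊕ M2, so the key drops out. Then M2 = (M1 ⊕ M2) ⊕ M1 over the first 7 bytes.
byte 0: (d6 ⊕ ad) ⊕ 72 = 7b ⊕ 72 = 09
byte 1: (1f ⊕ 8f) ⊕ 65 = 90 ⊕ 65 = f5
byte 2: (a2 ⊕ 4a) ⊕ 62 = e8 ⊕ 62 = 8a
byte 3: (f3 ⊕ b4) ⊕ 6f = 47 ⊕ 6f = 28
byte 4: (13 ⊕ a9) ⊕ 6f = ba ⊕ 6f = d5
byte 5: (fa ⊕ 38) ⊕ 74 = c2 ⊕ 74 = b6
byte 6: (2a ⊕ 7c) ⊕ 20 = 56 ⊕ 20 = 76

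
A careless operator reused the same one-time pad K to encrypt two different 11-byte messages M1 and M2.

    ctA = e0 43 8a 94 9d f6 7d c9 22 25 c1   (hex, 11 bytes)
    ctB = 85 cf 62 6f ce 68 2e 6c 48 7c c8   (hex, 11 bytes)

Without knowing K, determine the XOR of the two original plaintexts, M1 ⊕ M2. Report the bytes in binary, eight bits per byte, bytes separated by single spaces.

ctA ⊕ ctB = (M1 ⊕ K) ⊕ (M2 ⊕ K) = M1 ⊕ M2 — the shared key cancels under XOR.
byte 0: e0 XOR 85 = 65
byte 1: 43 XOR cf = 8c
byte 2: 8a XOR 62 = e8
byte 3: 94 XOR 6f = fb
byte 4: 9d XOR ce = 53
byte 5: f6 XOR 68 = 9e
byte 6: 7d XOR 2e = 53
byte 7: c9 XOR 6c = a5
byte 8: 22 XOR 48 = 6a
byte 9: 25 XOR 7c = 59
byte 10: c1 XOR c8 = 09

01100101 10001100 11101000 11111011 01010011 10011110 01010011 10100101 01101010 01011001 00001001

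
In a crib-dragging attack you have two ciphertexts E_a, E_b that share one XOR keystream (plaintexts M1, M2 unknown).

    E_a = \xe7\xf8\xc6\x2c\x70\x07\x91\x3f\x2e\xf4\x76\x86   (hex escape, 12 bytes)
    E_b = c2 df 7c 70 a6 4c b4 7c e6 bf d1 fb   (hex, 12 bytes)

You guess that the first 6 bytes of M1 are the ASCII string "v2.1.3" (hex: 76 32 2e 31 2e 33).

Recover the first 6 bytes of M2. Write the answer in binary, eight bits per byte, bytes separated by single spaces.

First, E_a ⊕ E_b = (M1 ⊕ K) ⊕ (M2 ⊕ K) = M1 ⊕ M2, so the key drops out. Then M2 = (M1 ⊕ M2) ⊕ M1 over the first 6 bytes.
byte 0: (e7 ^ c2) ^ 76 = 25 ^ 76 = 53
byte 1: (f8 ^ df) ^ 32 = 27 ^ 32 = 15
byte 2: (c6 ^ 7c) ^ 2e = ba ^ 2e = 94
byte 3: (2c ^ 70) ^ 31 = 5c ^ 31 = 6d
byte 4: (70 ^ a6) ^ 2e = d6 ^ 2e = f8
byte 5: (07 ^ 4c) ^ 33 = 4b ^ 33 = 78

01010011 00010101 10010100 01101101 11111000 01111000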